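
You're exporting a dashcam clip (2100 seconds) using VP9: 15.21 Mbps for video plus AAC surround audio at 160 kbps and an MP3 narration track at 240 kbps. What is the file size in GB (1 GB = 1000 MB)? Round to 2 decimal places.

4.10 GB

Audio total: 160 + 240 = 400 kbps = 0.400 Mbps.
Total bitrate: 15.21 + 0.400 = 15.610 Mbps.
Stream data: 15.610 Mbps × 2100 s = 32781.0 Mb.
32,781 Mb ÷ 8 = 4,098 MB → 4.098 GB.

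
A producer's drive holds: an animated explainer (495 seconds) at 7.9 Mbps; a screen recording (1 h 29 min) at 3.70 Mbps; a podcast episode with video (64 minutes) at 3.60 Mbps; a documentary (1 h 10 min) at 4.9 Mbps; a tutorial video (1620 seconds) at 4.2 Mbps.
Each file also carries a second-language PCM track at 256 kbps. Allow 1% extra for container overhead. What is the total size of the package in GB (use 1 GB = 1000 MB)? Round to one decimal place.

8.7 GB

Audio: 256 kbps = 0.256 Mbps.
animated explainer: 8.156 Mbps × 495 s × 1.01 = 4077.6 Mb
screen recording: 3.956 Mbps × 5340 s × 1.01 = 21336.3 Mb
podcast episode with video: 3.856 Mbps × 3840 s × 1.01 = 14955.1 Mb
documentary: 5.156 Mbps × 4200 s × 1.01 = 21871.8 Mb
tutorial video: 4.456 Mbps × 1620 s × 1.01 = 7290.9 Mb
Total: 69531.7 Mb = 8691.5 MB.
= 8.691 GB.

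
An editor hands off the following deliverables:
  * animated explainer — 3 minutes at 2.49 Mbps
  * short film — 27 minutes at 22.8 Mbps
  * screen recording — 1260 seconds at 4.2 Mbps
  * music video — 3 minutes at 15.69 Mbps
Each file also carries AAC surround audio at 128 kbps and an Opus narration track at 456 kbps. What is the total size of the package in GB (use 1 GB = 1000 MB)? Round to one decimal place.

Audio total: 128 + 456 = 584 kbps = 0.584 Mbps.
animated explainer: 3.074 Mbps × 180 s = 553.3 Mb
short film: 23.384 Mbps × 1620 s = 37882.1 Mb
screen recording: 4.784 Mbps × 1260 s = 6027.8 Mb
music video: 16.274 Mbps × 180 s = 2929.3 Mb
Total: 47392.6 Mb = 5924.1 MB.
= 5.924 GB.

5.9 GB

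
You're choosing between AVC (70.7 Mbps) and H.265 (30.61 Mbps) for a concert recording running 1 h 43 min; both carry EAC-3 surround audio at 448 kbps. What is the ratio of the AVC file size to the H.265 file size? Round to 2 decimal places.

2.29

1 h 43 min = 103 min = 6180 s
Audio: 448 kbps = 0.448 Mbps.
AVC: 71.148 Mbps × 6180 s = 439694.6 Mb = 54.962 GB.
H.265: 31.058 Mbps × 6180 s = 191938.4 Mb = 23.992 GB.
Ratio: 54.962 / 23.992 = 2.291.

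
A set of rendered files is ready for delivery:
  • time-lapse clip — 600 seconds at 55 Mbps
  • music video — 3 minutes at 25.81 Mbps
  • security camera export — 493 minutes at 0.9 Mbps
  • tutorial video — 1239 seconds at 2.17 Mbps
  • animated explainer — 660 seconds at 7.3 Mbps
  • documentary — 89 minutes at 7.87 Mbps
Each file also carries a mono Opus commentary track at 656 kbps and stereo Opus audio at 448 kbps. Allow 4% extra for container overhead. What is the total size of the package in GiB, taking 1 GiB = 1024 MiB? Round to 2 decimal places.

18.80 GiB

Audio total: 656 + 448 = 1104 kbps = 1.104 Mbps.
time-lapse clip: 56.104 Mbps × 600 s × 1.04 = 35008.9 Mb
music video: 26.914 Mbps × 180 s × 1.04 = 5038.3 Mb
security camera export: 2.004 Mbps × 29580 s × 1.04 = 61649.5 Mb
tutorial video: 3.274 Mbps × 1239 s × 1.04 = 4218.7 Mb
animated explainer: 8.404 Mbps × 660 s × 1.04 = 5768.5 Mb
documentary: 8.974 Mbps × 5340 s × 1.04 = 49838.0 Mb
Total: 161521.9 Mb = 20190.2 MB.
= 18.80 GiB.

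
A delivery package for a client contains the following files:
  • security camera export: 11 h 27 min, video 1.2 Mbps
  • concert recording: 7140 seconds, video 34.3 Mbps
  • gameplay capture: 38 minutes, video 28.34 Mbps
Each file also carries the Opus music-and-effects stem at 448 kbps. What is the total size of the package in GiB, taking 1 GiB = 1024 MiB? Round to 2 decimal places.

44.43 GiB

Audio: 448 kbps = 0.448 Mbps.
security camera export: 1.648 Mbps × 41220 s = 67930.6 Mb
concert recording: 34.748 Mbps × 7140 s = 248100.7 Mb
gameplay capture: 28.788 Mbps × 2280 s = 65636.6 Mb
Total: 381667.9 Mb = 47708.5 MB.
= 44.43 GiB.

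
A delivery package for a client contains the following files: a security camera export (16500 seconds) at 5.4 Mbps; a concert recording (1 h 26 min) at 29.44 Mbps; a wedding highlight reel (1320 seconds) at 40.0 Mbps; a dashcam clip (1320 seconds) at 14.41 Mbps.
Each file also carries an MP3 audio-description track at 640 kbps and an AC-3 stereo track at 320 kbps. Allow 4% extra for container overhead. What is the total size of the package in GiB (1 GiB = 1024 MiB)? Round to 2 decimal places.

40.70 GiB

Audio total: 640 + 320 = 960 kbps = 0.960 Mbps.
security camera export: 6.360 Mbps × 16500 s × 1.04 = 109137.6 Mb
concert recording: 30.400 Mbps × 5160 s × 1.04 = 163138.6 Mb
wedding highlight reel: 40.960 Mbps × 1320 s × 1.04 = 56229.9 Mb
dashcam clip: 15.370 Mbps × 1320 s × 1.04 = 21099.9 Mb
Total: 349606.0 Mb = 43700.7 MB.
= 40.70 GiB.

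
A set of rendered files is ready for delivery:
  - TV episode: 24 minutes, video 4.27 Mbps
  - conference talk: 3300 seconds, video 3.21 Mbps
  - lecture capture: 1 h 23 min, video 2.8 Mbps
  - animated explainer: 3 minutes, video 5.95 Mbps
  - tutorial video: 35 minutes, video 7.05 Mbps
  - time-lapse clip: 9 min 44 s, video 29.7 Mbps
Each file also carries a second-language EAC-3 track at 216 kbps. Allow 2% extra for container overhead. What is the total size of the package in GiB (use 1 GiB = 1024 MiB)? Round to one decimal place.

Audio: 216 kbps = 0.216 Mbps.
TV episode: 4.486 Mbps × 1440 s × 1.02 = 6589.0 Mb
conference talk: 3.426 Mbps × 3300 s × 1.02 = 11531.9 Mb
lecture capture: 3.016 Mbps × 4980 s × 1.02 = 15320.1 Mb
animated explainer: 6.166 Mbps × 180 s × 1.02 = 1132.1 Mb
tutorial video: 7.266 Mbps × 2100 s × 1.02 = 15563.8 Mb
time-lapse clip: 29.916 Mbps × 584 s × 1.02 = 17820.4 Mb
Total: 67957.2 Mb = 8494.7 MB.
= 7.911 GiB.

7.9 GiB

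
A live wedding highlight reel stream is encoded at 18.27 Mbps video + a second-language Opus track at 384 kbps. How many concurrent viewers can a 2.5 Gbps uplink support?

Audio: 384 kbps = 0.384 Mbps.
Per-viewer media rate: 18.654 Mbps.
2.5 Gbps = 2,500 Mbps; 2,500 / 18.654 = 134.02 → 134 viewers.

134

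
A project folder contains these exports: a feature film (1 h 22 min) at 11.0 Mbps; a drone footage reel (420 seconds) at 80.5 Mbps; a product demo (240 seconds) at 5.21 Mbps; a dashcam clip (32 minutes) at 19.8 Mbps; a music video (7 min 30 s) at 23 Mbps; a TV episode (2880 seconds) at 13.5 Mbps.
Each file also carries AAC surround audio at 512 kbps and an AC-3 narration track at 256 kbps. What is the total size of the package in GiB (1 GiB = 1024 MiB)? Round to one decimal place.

21.5 GiB

Audio total: 512 + 256 = 768 kbps = 0.768 Mbps.
feature film: 11.768 Mbps × 4920 s = 57898.6 Mb
drone footage reel: 81.268 Mbps × 420 s = 34132.6 Mb
product demo: 5.978 Mbps × 240 s = 1434.7 Mb
dashcam clip: 20.568 Mbps × 1920 s = 39490.6 Mb
music video: 23.768 Mbps × 450 s = 10695.6 Mb
TV episode: 14.268 Mbps × 2880 s = 41091.8 Mb
Total: 184743.8 Mb = 23093.0 MB.
= 21.51 GiB.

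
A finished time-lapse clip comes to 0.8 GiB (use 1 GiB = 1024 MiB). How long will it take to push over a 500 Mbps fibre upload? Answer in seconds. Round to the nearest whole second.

File: 0.8 GiB = 6871.9 Mb.
At 500 Mbps: 6871.9 / 500 = 13.7 s ≈ 13.7 seconds.

14 seconds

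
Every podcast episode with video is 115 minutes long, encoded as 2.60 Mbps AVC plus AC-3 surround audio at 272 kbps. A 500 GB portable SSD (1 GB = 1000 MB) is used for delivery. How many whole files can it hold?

115 min = 6900 s
Audio: 272 kbps = 0.272 Mbps.
Total bitrate: 2.872 Mbps.
Per item: 2.872 Mbps × 6900 s = 19,817 Mb = 2,477 MB.
Capacity: 500 GB = 4,000,000 Mb; 201.85 items → 201 complete.

201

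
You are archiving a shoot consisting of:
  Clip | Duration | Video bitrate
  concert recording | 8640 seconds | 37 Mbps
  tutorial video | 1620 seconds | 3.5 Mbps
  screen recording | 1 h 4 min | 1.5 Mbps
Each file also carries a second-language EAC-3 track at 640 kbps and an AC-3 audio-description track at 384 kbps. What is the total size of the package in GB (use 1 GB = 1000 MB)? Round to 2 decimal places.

Audio total: 640 + 384 = 1024 kbps = 1.024 Mbps.
concert recording: 38.024 Mbps × 8640 s = 328527.4 Mb
tutorial video: 4.524 Mbps × 1620 s = 7328.9 Mb
screen recording: 2.524 Mbps × 3840 s = 9692.2 Mb
Total: 345548.4 Mb = 43193.6 MB.
= 43.19 GB.

43.19 GB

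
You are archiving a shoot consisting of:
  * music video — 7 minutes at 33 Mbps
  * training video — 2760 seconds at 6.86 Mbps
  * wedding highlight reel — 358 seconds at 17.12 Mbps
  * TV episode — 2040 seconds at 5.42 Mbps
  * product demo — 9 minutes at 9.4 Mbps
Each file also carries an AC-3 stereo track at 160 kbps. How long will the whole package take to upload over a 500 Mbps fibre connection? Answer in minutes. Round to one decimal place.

Audio: 160 kbps = 0.160 Mbps.
music video: 33.160 Mbps × 420 s = 13927.2 Mb
training video: 7.020 Mbps × 2760 s = 19375.2 Mb
wedding highlight reel: 17.280 Mbps × 358 s = 6186.2 Mb
TV episode: 5.580 Mbps × 2040 s = 11383.2 Mb
product demo: 9.560 Mbps × 540 s = 5162.4 Mb
Total: 56034.2 Mb = 7004.3 MB.
At 500 Mbps: 56034.2 / 500 = 112 s ≈ 1.87 minutes.

1.9 minutes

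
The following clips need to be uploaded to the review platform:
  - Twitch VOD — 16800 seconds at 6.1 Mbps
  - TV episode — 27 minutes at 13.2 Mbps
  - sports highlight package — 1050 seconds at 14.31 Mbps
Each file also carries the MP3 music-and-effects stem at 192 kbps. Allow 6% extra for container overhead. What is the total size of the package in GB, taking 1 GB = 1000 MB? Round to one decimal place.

18.9 GB

Audio: 192 kbps = 0.192 Mbps.
Twitch VOD: 6.292 Mbps × 16800 s × 1.06 = 112047.9 Mb
TV episode: 13.392 Mbps × 1620 s × 1.06 = 22996.7 Mb
sports highlight package: 14.502 Mbps × 1050 s × 1.06 = 16140.7 Mb
Total: 151185.4 Mb = 18898.2 MB.
= 18.90 GB.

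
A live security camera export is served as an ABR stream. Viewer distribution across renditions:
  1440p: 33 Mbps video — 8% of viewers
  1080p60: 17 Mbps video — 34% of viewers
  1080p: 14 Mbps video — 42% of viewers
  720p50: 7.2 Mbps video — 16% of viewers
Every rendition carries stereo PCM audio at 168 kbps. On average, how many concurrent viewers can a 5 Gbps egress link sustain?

320

Audio: 168 kbps = 0.168 Mbps.
Average per-viewer bitrate: 0.08×33.168 + 0.34×17.168 + 0.42×14.168 + 0.16×7.368 = 15.620 Mbps.
5 Gbps = 5,000 Mbps; 5,000 / 15.620 = 320.10 → 320.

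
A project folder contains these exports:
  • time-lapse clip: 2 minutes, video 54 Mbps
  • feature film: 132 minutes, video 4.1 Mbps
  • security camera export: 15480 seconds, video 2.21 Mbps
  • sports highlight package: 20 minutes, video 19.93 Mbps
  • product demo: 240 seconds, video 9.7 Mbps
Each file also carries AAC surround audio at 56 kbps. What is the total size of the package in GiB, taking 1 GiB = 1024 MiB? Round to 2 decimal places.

Audio: 56 kbps = 0.056 Mbps.
time-lapse clip: 54.056 Mbps × 120 s = 6486.7 Mb
feature film: 4.156 Mbps × 7920 s = 32915.5 Mb
security camera export: 2.266 Mbps × 15480 s = 35077.7 Mb
sports highlight package: 19.986 Mbps × 1200 s = 23983.2 Mb
product demo: 9.756 Mbps × 240 s = 2341.4 Mb
Total: 100804.6 Mb = 12600.6 MB.
= 11.74 GiB.

11.74 GiB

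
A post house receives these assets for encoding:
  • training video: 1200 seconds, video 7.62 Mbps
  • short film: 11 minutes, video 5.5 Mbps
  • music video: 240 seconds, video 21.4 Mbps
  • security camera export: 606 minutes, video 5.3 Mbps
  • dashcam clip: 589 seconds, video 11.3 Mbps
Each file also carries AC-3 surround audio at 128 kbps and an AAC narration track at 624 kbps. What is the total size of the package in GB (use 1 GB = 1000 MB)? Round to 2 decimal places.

Audio total: 128 + 624 = 752 kbps = 0.752 Mbps.
training video: 8.372 Mbps × 1200 s = 10046.4 Mb
short film: 6.252 Mbps × 660 s = 4126.3 Mb
music video: 22.152 Mbps × 240 s = 5316.5 Mb
security camera export: 6.052 Mbps × 36360 s = 220050.7 Mb
dashcam clip: 12.052 Mbps × 589 s = 7098.6 Mb
Total: 246638.5 Mb = 30829.8 MB.
= 30.83 GB.

30.83 GB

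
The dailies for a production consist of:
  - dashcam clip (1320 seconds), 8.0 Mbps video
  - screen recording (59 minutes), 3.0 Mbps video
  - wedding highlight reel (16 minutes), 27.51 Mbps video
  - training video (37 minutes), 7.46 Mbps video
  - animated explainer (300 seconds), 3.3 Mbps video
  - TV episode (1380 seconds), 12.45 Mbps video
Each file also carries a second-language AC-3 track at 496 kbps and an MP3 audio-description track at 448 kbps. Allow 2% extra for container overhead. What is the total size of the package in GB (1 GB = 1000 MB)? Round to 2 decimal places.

11.67 GB

Audio total: 496 + 448 = 944 kbps = 0.944 Mbps.
dashcam clip: 8.944 Mbps × 1320 s × 1.02 = 12042.2 Mb
screen recording: 3.944 Mbps × 3540 s × 1.02 = 14241.0 Mb
wedding highlight reel: 28.454 Mbps × 960 s × 1.02 = 27862.2 Mb
training video: 8.404 Mbps × 2220 s × 1.02 = 19030.0 Mb
animated explainer: 4.244 Mbps × 300 s × 1.02 = 1298.7 Mb
TV episode: 13.394 Mbps × 1380 s × 1.02 = 18853.4 Mb
Total: 93327.4 Mb = 11665.9 MB.
= 11.67 GB.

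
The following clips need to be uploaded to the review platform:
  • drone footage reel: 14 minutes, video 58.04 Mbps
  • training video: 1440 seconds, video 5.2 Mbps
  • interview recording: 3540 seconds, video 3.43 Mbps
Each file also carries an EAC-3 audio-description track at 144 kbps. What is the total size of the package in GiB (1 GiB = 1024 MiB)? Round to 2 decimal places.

Audio: 144 kbps = 0.144 Mbps.
drone footage reel: 58.184 Mbps × 840 s = 48874.6 Mb
training video: 5.344 Mbps × 1440 s = 7695.4 Mb
interview recording: 3.574 Mbps × 3540 s = 12652.0 Mb
Total: 69221.9 Mb = 8652.7 MB.
= 8.058 GiB.

8.06 GiB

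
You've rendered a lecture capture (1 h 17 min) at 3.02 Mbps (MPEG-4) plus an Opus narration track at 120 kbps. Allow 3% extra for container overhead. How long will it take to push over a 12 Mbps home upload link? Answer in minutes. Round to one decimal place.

20.8 minutes

1 h 17 min = 77 min = 4620 s
Audio: 120 kbps = 0.120 Mbps.
Total bitrate: 3.140 Mbps.
File: 3.140 Mbps × 4620 s = 14506.8 Mb.
With 3% container overhead: ×1.03. → 14942.0 Mb.
At 12 Mbps: 14942.0 / 12 = 1245.2 s ≈ 20.8 minutes.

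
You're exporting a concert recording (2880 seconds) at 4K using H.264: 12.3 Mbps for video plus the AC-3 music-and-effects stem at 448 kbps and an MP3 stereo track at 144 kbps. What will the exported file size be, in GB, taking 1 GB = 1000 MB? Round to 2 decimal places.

4.64 GB

Audio total: 448 + 144 = 592 kbps = 0.592 Mbps.
Total bitrate: 12.3 + 0.592 = 12.892 Mbps.
Stream data: 12.892 Mbps × 2880 s = 37129.0 Mb.
37,129 Mb ÷ 8 = 4,641 MB → 4.641 GB.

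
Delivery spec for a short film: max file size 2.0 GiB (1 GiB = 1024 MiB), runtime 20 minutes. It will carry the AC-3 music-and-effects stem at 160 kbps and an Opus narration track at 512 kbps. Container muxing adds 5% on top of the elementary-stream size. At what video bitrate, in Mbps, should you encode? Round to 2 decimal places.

Budget: 2.0 GiB = 17179.9 Mb.
Stream payload after overhead: 17179.9 / 1.05 = 16361.8 Mb.
20 min = 1200 s
Total bitrate budget: 16361.8 Mb / 1200 s = 13.635 Mbps.
Audio total: 160 + 512 = 672 kbps = 0.672 Mbps.
Video: 13.635 − 0.672 = 12.963 Mbps.

12.96 Mbps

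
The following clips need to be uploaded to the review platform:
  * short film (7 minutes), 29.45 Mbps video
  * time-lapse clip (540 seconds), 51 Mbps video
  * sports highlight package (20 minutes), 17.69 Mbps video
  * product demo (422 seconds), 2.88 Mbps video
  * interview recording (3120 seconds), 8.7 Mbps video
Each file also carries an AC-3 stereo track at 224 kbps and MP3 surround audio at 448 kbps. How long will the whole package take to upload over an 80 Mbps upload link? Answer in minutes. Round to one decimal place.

Audio total: 224 + 448 = 672 kbps = 0.672 Mbps.
short film: 30.122 Mbps × 420 s = 12651.2 Mb
time-lapse clip: 51.672 Mbps × 540 s = 27902.9 Mb
sports highlight package: 18.362 Mbps × 1200 s = 22034.4 Mb
product demo: 3.552 Mbps × 422 s = 1498.9 Mb
interview recording: 9.372 Mbps × 3120 s = 29240.6 Mb
Total: 93328.1 Mb = 11666.0 MB.
At 80 Mbps: 93328.1 / 80 = 1167 s ≈ 19.4 minutes.

19.4 minutes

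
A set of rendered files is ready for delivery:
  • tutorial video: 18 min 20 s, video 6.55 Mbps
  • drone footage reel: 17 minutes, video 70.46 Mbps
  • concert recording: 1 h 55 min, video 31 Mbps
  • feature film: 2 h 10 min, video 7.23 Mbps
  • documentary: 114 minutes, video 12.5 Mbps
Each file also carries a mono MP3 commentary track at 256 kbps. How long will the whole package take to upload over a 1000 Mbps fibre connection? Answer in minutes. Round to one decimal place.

Audio: 256 kbps = 0.256 Mbps.
tutorial video: 6.806 Mbps × 1100 s = 7486.6 Mb
drone footage reel: 70.716 Mbps × 1020 s = 72130.3 Mb
concert recording: 31.256 Mbps × 6900 s = 215666.4 Mb
feature film: 7.486 Mbps × 7800 s = 58390.8 Mb
documentary: 12.756 Mbps × 6840 s = 87251.0 Mb
Total: 440925.2 Mb = 55115.6 MB.
At 1000 Mbps: 440925.2 / 1000 = 441 s ≈ 7.35 minutes.

7.3 minutes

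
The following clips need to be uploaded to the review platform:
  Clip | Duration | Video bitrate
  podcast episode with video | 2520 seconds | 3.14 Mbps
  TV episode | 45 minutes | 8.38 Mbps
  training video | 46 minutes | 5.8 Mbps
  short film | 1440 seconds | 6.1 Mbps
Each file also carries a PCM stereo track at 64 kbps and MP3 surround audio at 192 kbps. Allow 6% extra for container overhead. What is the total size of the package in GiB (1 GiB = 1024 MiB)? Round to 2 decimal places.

Audio total: 64 + 192 = 256 kbps = 0.256 Mbps.
podcast episode with video: 3.396 Mbps × 2520 s × 1.06 = 9071.4 Mb
TV episode: 8.636 Mbps × 2700 s × 1.06 = 24716.2 Mb
training video: 6.056 Mbps × 2760 s × 1.06 = 17717.4 Mb
short film: 6.356 Mbps × 1440 s × 1.06 = 9701.8 Mb
Total: 61206.9 Mb = 7650.9 MB.
= 7.125 GiB.

7.13 GiB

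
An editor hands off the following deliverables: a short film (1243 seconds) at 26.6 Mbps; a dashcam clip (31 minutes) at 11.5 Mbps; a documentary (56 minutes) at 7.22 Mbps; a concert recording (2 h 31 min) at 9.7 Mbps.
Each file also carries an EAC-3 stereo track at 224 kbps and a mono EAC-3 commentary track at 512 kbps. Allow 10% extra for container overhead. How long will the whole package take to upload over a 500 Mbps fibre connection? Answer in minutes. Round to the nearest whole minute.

7 minutes

Audio total: 224 + 512 = 736 kbps = 0.736 Mbps.
short film: 27.336 Mbps × 1243 s × 1.10 = 37376.5 Mb
dashcam clip: 12.236 Mbps × 1860 s × 1.10 = 25034.9 Mb
documentary: 7.956 Mbps × 3360 s × 1.10 = 29405.4 Mb
concert recording: 10.436 Mbps × 9060 s × 1.10 = 104005.2 Mb
Total: 195821.9 Mb = 24477.7 MB.
At 500 Mbps: 195821.9 / 500 = 392 s ≈ 6.53 minutes.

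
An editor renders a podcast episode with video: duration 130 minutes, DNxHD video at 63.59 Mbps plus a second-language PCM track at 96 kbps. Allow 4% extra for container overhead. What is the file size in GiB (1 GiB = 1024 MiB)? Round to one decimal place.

130 min = 7800 s
Audio: 96 kbps = 0.096 Mbps.
Total bitrate: 63.59 + 0.096 = 63.686 Mbps.
Stream data: 63.686 Mbps × 7800 s = 496750.8 Mb.
With 4% container overhead: ×1.04.
516,621 Mb = 64,577,604,000 bytes ÷ 1,073,741,824 = 60.14 GiB.

60.1 GiB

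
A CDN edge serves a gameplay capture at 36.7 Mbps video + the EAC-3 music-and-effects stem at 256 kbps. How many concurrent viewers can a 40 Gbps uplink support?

Audio: 256 kbps = 0.256 Mbps.
Per-viewer media rate: 36.956 Mbps.
40 Gbps = 40,000 Mbps; 40,000 / 36.956 = 1082.37 → 1082 viewers.

1082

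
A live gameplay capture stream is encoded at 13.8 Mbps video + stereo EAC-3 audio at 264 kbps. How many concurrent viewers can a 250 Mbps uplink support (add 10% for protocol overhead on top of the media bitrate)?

Audio: 264 kbps = 0.264 Mbps.
Per-viewer media rate: 14.064 Mbps.
On the wire with 10% overhead: 15.470 Mbps.
250 Mbps = 250.0 Mbps; 250.0 / 15.470 = 16.16 → 16 viewers.

16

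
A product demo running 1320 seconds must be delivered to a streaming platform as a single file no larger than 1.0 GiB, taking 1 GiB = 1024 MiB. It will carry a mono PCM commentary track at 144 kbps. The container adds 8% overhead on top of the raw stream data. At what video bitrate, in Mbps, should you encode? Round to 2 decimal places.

5.88 Mbps

Budget: 1.0 GiB = 8589.9 Mb.
Stream payload after overhead: 8589.9 / 1.08 = 7953.6 Mb.
Total bitrate budget: 7953.6 Mb / 1320 s = 6.025 Mbps.
Audio: 144 kbps = 0.144 Mbps.
Video: 6.025 − 0.144 = 5.881 Mbps.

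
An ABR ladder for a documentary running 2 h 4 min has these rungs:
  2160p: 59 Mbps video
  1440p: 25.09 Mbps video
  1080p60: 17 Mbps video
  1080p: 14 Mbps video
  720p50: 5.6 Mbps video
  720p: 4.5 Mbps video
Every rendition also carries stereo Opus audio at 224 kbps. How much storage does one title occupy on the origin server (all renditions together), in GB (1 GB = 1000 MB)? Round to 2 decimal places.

117.68 GB

2 h 4 min = 124 min = 7440 s
Audio: 224 kbps = 0.224 Mbps.
Sum of rendition bitrates: (59+0.224) + (25.09+0.224) + (17+0.224) + (14+0.224) + (5.6+0.224) + (4.5+0.224) = 126.534 Mbps.
× 7440 s = 941,413 Mb = 117,677 MB = 117.7 GB.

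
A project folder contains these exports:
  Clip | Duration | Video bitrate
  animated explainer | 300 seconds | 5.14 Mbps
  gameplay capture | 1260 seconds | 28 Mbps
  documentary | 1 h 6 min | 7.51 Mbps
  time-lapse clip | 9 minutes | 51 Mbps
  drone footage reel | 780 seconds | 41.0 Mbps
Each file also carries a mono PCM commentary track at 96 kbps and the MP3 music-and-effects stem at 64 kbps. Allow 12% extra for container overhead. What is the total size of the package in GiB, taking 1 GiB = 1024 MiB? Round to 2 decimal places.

Audio total: 96 + 64 = 160 kbps = 0.160 Mbps.
animated explainer: 5.300 Mbps × 300 s × 1.12 = 1780.8 Mb
gameplay capture: 28.160 Mbps × 1260 s × 1.12 = 39739.4 Mb
documentary: 7.670 Mbps × 3960 s × 1.12 = 34018.0 Mb
time-lapse clip: 51.160 Mbps × 540 s × 1.12 = 30941.6 Mb
drone footage reel: 41.160 Mbps × 780 s × 1.12 = 35957.4 Mb
Total: 142437.1 Mb = 17804.6 MB.
= 16.58 GiB.

16.58 GiB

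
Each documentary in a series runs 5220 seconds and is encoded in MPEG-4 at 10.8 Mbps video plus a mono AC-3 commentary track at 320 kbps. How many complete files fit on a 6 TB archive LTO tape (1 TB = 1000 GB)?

826

Audio: 320 kbps = 0.320 Mbps.
Total bitrate: 11.120 Mbps.
Per item: 11.120 Mbps × 5220 s = 58,046 Mb = 7,256 MB.
Capacity: 6 TB = 48,000,000 Mb; 826.92 items → 826 complete.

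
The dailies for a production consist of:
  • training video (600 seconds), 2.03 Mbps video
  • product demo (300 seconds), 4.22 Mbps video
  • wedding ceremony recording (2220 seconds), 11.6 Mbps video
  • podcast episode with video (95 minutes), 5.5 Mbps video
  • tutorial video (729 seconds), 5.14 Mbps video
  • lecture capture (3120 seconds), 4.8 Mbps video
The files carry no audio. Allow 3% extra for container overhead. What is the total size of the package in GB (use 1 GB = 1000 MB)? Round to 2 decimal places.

10.08 GB

training video: 2.030 Mbps × 600 s × 1.03 = 1254.5 Mb
product demo: 4.220 Mbps × 300 s × 1.03 = 1304.0 Mb
wedding ceremony recording: 11.600 Mbps × 2220 s × 1.03 = 26524.6 Mb
podcast episode with video: 5.500 Mbps × 5700 s × 1.03 = 32290.5 Mb
tutorial video: 5.140 Mbps × 729 s × 1.03 = 3859.5 Mb
lecture capture: 4.800 Mbps × 3120 s × 1.03 = 15425.3 Mb
Total: 80658.3 Mb = 10082.3 MB.
= 10.08 GB.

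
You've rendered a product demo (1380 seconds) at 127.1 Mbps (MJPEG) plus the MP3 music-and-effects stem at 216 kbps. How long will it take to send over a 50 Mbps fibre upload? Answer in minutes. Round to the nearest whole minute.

59 minutes

Audio: 216 kbps = 0.216 Mbps.
Total bitrate: 127.316 Mbps.
File: 127.316 Mbps × 1380 s = 175696.1 Mb.
At 50 Mbps: 175696.1 / 50 = 3513.9 s ≈ 58.6 minutes.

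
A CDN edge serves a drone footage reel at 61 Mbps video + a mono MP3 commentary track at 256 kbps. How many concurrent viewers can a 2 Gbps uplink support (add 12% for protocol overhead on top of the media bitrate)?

Audio: 256 kbps = 0.256 Mbps.
Per-viewer media rate: 61.256 Mbps.
On the wire with 12% overhead: 68.607 Mbps.
2 Gbps = 2,000 Mbps; 2,000 / 68.607 = 29.15 → 29 viewers.

29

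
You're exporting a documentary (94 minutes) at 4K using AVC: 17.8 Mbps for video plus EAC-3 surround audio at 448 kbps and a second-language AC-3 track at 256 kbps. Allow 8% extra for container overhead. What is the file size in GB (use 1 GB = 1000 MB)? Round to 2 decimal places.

14.09 GB

94 min = 5640 s
Audio total: 448 + 256 = 704 kbps = 0.704 Mbps.
Total bitrate: 17.8 + 0.704 = 18.504 Mbps.
Stream data: 18.504 Mbps × 5640 s = 104362.6 Mb.
With 8% container overhead: ×1.08.
112,712 Mb ÷ 8 = 14,089 MB → 14.09 GB.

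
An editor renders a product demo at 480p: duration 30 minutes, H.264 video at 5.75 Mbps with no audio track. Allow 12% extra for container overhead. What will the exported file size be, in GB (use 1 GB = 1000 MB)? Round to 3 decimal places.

30 min = 1800 s
Total bitrate: 5.75 Mbps.
Stream data: 5.750 Mbps × 1800 s = 10350.0 Mb.
With 12% container overhead: ×1.12.
11,592 Mb ÷ 8 = 1,449 MB → 1.449 GB.

1.449 GB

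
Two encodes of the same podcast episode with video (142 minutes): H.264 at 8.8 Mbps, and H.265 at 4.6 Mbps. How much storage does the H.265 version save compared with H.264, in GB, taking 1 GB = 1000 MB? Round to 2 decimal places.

4.47 GB

142 min = 8520 s
H.264: 8.800 Mbps × 8520 s = 74976.0 Mb = 9.372 GB.
H.265: 4.600 Mbps × 8520 s = 39192.0 Mb = 4.899 GB.
Saving: 9.372 − 4.899 = 4.473 GB.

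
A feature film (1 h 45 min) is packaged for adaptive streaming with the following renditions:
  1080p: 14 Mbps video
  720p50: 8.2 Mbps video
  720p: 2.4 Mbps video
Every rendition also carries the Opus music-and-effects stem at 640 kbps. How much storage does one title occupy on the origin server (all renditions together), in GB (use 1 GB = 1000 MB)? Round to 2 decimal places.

1 h 45 min = 105 min = 6300 s
Audio: 640 kbps = 0.640 Mbps.
Sum of rendition bitrates: (14+0.640) + (8.2+0.640) + (2.4+0.640) = 26.520 Mbps.
× 6300 s = 167,076 Mb = 20,884 MB = 20.88 GB.

20.88 GB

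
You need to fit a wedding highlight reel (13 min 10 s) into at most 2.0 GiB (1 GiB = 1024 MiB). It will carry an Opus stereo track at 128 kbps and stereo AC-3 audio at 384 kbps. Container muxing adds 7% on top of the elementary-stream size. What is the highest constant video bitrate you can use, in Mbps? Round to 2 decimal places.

Budget: 2.0 GiB = 17179.9 Mb.
Stream payload after overhead: 17179.9 / 1.07 = 16056.0 Mb.
13 min 10 s = 790 s
Total bitrate budget: 16056.0 Mb / 790 s = 20.324 Mbps.
Audio total: 128 + 384 = 512 kbps = 0.512 Mbps.
Video: 20.324 − 0.512 = 19.812 Mbps.

19.81 Mbps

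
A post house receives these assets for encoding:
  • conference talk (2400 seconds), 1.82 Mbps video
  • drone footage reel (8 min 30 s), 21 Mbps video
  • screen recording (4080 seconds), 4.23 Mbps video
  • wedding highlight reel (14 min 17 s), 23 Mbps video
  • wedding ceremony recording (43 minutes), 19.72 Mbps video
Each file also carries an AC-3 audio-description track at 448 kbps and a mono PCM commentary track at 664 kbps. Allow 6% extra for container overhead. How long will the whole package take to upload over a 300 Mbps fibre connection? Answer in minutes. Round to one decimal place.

Audio total: 448 + 664 = 1112 kbps = 1.112 Mbps.
conference talk: 2.932 Mbps × 2400 s × 1.06 = 7459.0 Mb
drone footage reel: 22.112 Mbps × 510 s × 1.06 = 11953.7 Mb
screen recording: 5.342 Mbps × 4080 s × 1.06 = 23103.1 Mb
wedding highlight reel: 24.112 Mbps × 857 s × 1.06 = 21903.8 Mb
wedding ceremony recording: 20.832 Mbps × 2580 s × 1.06 = 56971.4 Mb
Total: 121391.0 Mb = 15173.9 MB.
At 300 Mbps: 121391.0 / 300 = 405 s ≈ 6.74 minutes.

6.7 minutes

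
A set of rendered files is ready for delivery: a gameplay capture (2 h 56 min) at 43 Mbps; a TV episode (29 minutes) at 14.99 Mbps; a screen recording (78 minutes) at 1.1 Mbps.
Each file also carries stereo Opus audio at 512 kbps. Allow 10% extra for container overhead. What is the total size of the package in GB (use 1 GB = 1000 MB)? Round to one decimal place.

67.9 GB

Audio: 512 kbps = 0.512 Mbps.
gameplay capture: 43.512 Mbps × 10560 s × 1.10 = 505435.4 Mb
TV episode: 15.502 Mbps × 1740 s × 1.10 = 29670.8 Mb
screen recording: 1.612 Mbps × 4680 s × 1.10 = 8298.6 Mb
Total: 543404.8 Mb = 67925.6 MB.
= 67.93 GB.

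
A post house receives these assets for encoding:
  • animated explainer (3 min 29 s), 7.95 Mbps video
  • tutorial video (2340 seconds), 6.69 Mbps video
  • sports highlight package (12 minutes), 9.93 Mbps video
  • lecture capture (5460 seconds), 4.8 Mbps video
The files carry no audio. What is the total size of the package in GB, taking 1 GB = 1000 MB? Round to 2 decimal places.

6.33 GB

animated explainer: 7.950 Mbps × 209 s = 1661.5 Mb
tutorial video: 6.690 Mbps × 2340 s = 15654.6 Mb
sports highlight package: 9.930 Mbps × 720 s = 7149.6 Mb
lecture capture: 4.800 Mbps × 5460 s = 26208.0 Mb
Total: 50673.8 Mb = 6334.2 MB.
= 6.334 GB.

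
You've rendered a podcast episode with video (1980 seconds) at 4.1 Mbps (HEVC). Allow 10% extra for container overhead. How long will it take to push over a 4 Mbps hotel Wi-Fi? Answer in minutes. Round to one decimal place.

37.2 minutes

File: 4.100 Mbps × 1980 s = 8118.0 Mb.
With 10% container overhead: ×1.10. → 8929.8 Mb.
At 4 Mbps: 8929.8 / 4 = 2232.4 s ≈ 37.2 minutes.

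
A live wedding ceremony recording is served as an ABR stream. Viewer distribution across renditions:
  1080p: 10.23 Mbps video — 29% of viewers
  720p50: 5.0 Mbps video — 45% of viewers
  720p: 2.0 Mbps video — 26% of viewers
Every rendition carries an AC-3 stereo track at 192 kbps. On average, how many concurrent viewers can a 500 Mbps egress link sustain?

84

Audio: 192 kbps = 0.192 Mbps.
Average per-viewer bitrate: 0.29×10.422 + 0.45×5.192 + 0.26×2.192 = 5.929 Mbps.
500 Mbps = 500.0 Mbps; 500.0 / 5.929 = 84.34 → 84.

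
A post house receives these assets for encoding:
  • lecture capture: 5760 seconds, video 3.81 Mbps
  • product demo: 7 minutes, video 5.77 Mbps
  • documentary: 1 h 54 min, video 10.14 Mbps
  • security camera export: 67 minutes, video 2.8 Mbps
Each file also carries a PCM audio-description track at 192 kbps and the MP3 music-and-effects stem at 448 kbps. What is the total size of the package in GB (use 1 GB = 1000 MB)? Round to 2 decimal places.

Audio total: 192 + 448 = 640 kbps = 0.640 Mbps.
lecture capture: 4.450 Mbps × 5760 s = 25632.0 Mb
product demo: 6.410 Mbps × 420 s = 2692.2 Mb
documentary: 10.780 Mbps × 6840 s = 73735.2 Mb
security camera export: 3.440 Mbps × 4020 s = 13828.8 Mb
Total: 115888.2 Mb = 14486.0 MB.
= 14.49 GB.

14.49 GB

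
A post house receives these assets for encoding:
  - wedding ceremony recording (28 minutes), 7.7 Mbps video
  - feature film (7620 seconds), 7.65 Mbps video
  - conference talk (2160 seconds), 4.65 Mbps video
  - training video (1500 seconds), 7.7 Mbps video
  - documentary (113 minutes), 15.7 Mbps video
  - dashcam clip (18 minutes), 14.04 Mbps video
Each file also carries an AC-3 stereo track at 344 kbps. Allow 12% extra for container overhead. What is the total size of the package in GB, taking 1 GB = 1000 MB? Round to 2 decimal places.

31.02 GB

Audio: 344 kbps = 0.344 Mbps.
wedding ceremony recording: 8.044 Mbps × 1680 s × 1.12 = 15135.6 Mb
feature film: 7.994 Mbps × 7620 s × 1.12 = 68224.0 Mb
conference talk: 4.994 Mbps × 2160 s × 1.12 = 12081.5 Mb
training video: 8.044 Mbps × 1500 s × 1.12 = 13513.9 Mb
documentary: 16.044 Mbps × 6780 s × 1.12 = 121831.7 Mb
dashcam clip: 14.384 Mbps × 1080 s × 1.12 = 17398.9 Mb
Total: 248185.6 Mb = 31023.2 MB.
= 31.02 GB.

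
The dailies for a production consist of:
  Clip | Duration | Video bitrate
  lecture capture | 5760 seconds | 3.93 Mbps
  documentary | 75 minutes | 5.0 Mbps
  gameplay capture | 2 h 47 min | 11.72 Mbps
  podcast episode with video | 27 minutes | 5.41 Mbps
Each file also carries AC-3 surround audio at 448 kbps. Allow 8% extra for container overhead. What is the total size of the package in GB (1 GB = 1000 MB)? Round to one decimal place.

24.5 GB

Audio: 448 kbps = 0.448 Mbps.
lecture capture: 4.378 Mbps × 5760 s × 1.08 = 27234.7 Mb
documentary: 5.448 Mbps × 4500 s × 1.08 = 26477.3 Mb
gameplay capture: 12.168 Mbps × 10020 s × 1.08 = 131677.2 Mb
podcast episode with video: 5.858 Mbps × 1620 s × 1.08 = 10249.2 Mb
Total: 195638.3 Mb = 24454.8 MB.
= 24.45 GB.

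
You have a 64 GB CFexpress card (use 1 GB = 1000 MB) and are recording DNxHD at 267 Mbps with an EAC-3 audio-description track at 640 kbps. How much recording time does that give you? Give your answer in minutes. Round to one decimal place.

Audio: 640 kbps = 0.640 Mbps.
Total bitrate: 267 + 0.640 = 267.640 Mbps.
Capacity: 64 GB = 512,000 Mb.
Recording time: 512,000 / 267.640 = 1,913 s ≈ 31.9 minutes.

31.9 minutes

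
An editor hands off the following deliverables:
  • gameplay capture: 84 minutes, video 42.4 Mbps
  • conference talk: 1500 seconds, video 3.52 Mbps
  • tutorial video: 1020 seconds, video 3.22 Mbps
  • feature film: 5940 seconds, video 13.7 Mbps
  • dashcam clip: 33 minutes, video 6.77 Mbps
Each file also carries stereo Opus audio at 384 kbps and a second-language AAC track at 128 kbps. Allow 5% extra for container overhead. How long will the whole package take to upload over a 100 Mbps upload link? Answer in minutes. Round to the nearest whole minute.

57 minutes

Audio total: 384 + 128 = 512 kbps = 0.512 Mbps.
gameplay capture: 42.912 Mbps × 5040 s × 1.05 = 227090.3 Mb
conference talk: 4.032 Mbps × 1500 s × 1.05 = 6350.4 Mb
tutorial video: 3.732 Mbps × 1020 s × 1.05 = 3997.0 Mb
feature film: 14.212 Mbps × 5940 s × 1.05 = 88640.2 Mb
dashcam clip: 7.282 Mbps × 1980 s × 1.05 = 15139.3 Mb
Total: 341217.2 Mb = 42652.1 MB.
At 100 Mbps: 341217.2 / 100 = 3412 s ≈ 56.9 minutes.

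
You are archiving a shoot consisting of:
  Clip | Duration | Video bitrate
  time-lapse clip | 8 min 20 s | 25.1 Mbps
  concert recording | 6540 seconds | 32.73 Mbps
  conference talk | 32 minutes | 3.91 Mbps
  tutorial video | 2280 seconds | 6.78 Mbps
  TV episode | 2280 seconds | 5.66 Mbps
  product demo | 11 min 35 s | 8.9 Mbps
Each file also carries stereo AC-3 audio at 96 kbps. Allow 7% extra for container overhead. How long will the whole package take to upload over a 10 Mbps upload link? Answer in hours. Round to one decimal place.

8.0 hours

Audio: 96 kbps = 0.096 Mbps.
time-lapse clip: 25.196 Mbps × 500 s × 1.07 = 13479.9 Mb
concert recording: 32.826 Mbps × 6540 s × 1.07 = 229709.8 Mb
conference talk: 4.006 Mbps × 1920 s × 1.07 = 8229.9 Mb
tutorial video: 6.876 Mbps × 2280 s × 1.07 = 16774.7 Mb
TV episode: 5.756 Mbps × 2280 s × 1.07 = 14042.3 Mb
product demo: 8.996 Mbps × 695 s × 1.07 = 6689.9 Mb
Total: 288926.5 Mb = 36115.8 MB.
At 10 Mbps: 288926.5 / 10 = 28893 s ≈ 8.03 hours.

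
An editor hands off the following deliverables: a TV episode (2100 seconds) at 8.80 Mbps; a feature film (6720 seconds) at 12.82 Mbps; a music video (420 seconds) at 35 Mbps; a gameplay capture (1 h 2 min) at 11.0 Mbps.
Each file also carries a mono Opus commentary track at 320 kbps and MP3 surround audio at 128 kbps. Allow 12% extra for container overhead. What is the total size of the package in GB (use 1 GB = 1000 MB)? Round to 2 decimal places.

23.25 GB

Audio total: 320 + 128 = 448 kbps = 0.448 Mbps.
TV episode: 9.248 Mbps × 2100 s × 1.12 = 21751.3 Mb
feature film: 13.268 Mbps × 6720 s × 1.12 = 99860.3 Mb
music video: 35.448 Mbps × 420 s × 1.12 = 16674.7 Mb
gameplay capture: 11.448 Mbps × 3720 s × 1.12 = 47696.9 Mb
Total: 185983.3 Mb = 23247.9 MB.
= 23.25 GB.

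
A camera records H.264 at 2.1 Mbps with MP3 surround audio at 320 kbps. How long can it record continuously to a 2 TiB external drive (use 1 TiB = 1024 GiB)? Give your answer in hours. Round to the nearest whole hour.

2019 hours

Audio: 320 kbps = 0.320 Mbps.
Total bitrate: 2.1 + 0.320 = 2.420 Mbps.
Capacity: 2 TiB = 17,592,186 Mb.
Recording time: 17,592,186 / 2.420 = 7,269,498 s ≈ 2,019 hours.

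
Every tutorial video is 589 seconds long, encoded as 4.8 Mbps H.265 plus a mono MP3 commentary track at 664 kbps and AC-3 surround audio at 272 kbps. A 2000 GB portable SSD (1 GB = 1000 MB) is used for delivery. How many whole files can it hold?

4735

Audio total: 664 + 272 = 936 kbps = 0.936 Mbps.
Total bitrate: 5.736 Mbps.
Per item: 5.736 Mbps × 589 s = 3,379 Mb = 422.3 MB.
Capacity: 2000 GB = 16,000,000 Mb; 4735.82 items → 4735 complete.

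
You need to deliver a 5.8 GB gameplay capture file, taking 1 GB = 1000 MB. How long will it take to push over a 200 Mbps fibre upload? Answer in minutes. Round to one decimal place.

3.9 minutes

File: 5.8 GB = 46400.0 Mb.
At 200 Mbps: 46400.0 / 200 = 232.0 s ≈ 3.87 minutes.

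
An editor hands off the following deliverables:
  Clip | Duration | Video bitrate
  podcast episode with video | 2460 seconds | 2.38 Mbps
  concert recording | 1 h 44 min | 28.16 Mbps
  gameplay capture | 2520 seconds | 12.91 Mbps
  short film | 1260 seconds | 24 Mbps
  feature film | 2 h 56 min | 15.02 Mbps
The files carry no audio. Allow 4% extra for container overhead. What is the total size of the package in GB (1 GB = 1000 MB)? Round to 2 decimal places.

podcast episode with video: 2.380 Mbps × 2460 s × 1.04 = 6089.0 Mb
concert recording: 28.160 Mbps × 6240 s × 1.04 = 182747.1 Mb
gameplay capture: 12.910 Mbps × 2520 s × 1.04 = 33834.5 Mb
short film: 24.000 Mbps × 1260 s × 1.04 = 31449.6 Mb
feature film: 15.020 Mbps × 10560 s × 1.04 = 164955.6 Mb
Total: 419075.9 Mb = 52384.5 MB.
= 52.38 GB.

52.38 GB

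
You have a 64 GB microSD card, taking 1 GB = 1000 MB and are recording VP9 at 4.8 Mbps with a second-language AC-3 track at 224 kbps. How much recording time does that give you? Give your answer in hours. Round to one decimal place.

28.3 hours

Audio: 224 kbps = 0.224 Mbps.
Total bitrate: 4.8 + 0.224 = 5.024 Mbps.
Capacity: 64 GB = 512,000 Mb.
Recording time: 512,000 / 5.024 = 101,911 s ≈ 28.3 hours.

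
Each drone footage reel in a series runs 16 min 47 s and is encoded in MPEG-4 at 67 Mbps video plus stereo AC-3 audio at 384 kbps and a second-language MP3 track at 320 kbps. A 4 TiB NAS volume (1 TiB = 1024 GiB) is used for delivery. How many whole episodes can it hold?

16 min 47 s = 1007 s
Audio total: 384 + 320 = 704 kbps = 0.704 Mbps.
Total bitrate: 67.704 Mbps.
Per item: 67.704 Mbps × 1007 s = 68,178 Mb = 8,522 MB.
Capacity: 4 TiB = 35,184,372 Mb; 516.07 items → 516 complete.

516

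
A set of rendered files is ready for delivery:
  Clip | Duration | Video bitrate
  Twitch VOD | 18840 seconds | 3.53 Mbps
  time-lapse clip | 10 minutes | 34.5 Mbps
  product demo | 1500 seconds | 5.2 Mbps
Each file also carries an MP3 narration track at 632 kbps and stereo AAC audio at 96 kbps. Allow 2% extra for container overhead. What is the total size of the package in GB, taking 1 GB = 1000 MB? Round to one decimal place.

14.1 GB

Audio total: 632 + 96 = 728 kbps = 0.728 Mbps.
Twitch VOD: 4.258 Mbps × 18840 s × 1.02 = 81825.1 Mb
time-lapse clip: 35.228 Mbps × 600 s × 1.02 = 21559.5 Mb
product demo: 5.928 Mbps × 1500 s × 1.02 = 9069.8 Mb
Total: 112454.5 Mb = 14056.8 MB.
= 14.06 GB.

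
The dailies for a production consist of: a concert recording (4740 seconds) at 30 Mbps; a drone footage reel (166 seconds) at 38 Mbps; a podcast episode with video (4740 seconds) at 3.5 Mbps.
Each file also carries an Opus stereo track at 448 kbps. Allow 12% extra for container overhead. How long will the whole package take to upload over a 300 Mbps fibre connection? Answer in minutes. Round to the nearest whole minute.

Audio: 448 kbps = 0.448 Mbps.
concert recording: 30.448 Mbps × 4740 s × 1.12 = 161642.3 Mb
drone footage reel: 38.448 Mbps × 166 s × 1.12 = 7148.3 Mb
podcast episode with video: 3.948 Mbps × 4740 s × 1.12 = 20959.1 Mb
Total: 189749.7 Mb = 23718.7 MB.
At 300 Mbps: 189749.7 / 300 = 632 s ≈ 10.5 minutes.

11 minutes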